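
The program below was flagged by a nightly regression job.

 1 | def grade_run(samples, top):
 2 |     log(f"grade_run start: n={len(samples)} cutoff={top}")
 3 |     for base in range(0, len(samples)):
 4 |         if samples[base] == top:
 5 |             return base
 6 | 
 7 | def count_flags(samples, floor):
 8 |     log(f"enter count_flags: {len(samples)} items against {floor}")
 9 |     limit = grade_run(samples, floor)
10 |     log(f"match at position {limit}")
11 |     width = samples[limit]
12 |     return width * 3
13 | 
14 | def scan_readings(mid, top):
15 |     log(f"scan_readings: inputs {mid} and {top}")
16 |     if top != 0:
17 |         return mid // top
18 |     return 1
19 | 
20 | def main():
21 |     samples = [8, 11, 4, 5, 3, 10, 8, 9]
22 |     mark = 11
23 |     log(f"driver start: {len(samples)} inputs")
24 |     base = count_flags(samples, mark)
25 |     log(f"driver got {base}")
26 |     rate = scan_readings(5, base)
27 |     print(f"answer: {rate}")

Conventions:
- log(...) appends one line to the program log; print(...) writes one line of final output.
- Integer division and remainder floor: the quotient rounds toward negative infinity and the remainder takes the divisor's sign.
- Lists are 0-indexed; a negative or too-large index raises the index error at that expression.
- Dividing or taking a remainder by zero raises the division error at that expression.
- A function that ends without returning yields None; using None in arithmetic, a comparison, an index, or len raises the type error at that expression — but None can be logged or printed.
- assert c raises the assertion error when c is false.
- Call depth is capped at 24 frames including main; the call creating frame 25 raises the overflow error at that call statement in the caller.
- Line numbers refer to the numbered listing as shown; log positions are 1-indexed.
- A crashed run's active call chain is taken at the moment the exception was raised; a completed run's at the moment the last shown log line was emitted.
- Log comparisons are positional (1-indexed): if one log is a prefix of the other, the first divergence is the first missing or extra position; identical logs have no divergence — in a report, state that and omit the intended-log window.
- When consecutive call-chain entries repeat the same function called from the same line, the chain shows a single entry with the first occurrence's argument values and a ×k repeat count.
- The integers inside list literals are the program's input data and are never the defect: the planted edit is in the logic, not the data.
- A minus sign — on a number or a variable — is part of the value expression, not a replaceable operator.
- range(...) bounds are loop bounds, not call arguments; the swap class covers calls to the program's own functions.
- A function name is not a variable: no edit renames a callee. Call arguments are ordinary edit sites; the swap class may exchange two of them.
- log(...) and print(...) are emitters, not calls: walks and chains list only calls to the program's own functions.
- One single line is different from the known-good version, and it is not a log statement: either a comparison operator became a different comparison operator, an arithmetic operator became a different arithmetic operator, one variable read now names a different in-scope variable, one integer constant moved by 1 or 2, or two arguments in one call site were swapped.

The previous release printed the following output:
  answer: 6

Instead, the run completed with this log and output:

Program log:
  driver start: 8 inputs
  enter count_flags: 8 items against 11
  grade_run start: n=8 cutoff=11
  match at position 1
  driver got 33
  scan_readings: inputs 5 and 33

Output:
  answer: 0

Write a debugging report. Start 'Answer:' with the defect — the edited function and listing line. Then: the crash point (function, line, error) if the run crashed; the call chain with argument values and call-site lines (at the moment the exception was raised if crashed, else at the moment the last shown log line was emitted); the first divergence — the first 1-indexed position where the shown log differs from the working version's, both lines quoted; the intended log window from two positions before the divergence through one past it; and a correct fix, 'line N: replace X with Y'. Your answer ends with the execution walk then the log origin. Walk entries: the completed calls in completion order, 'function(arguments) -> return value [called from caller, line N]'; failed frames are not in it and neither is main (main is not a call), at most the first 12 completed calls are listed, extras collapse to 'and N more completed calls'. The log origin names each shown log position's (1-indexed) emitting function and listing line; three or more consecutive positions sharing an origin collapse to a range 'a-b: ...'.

Answer: the defect is in main at line 26.
The tell: The earliest visible damage is log position 6 — 'scan_readings: inputs 5 and 33' rather than the intended 'scan_readings: inputs 33 and 5'.
Call chain: main -> scan_readings(5, 33) (called at line 26).
First divergence: position 6 — the shown line 'scan_readings: inputs 5 and 33' should read 'scan_readings: inputs 33 and 5'.
Intended log window:
  4: match at position 1
  5: driver got 33
  6: scan_readings: inputs 33 and 5
Execution walk:
  grade_run([8, 11, 4, 5, 3, 10, 8, 9], 11) -> 1  [called from count_flags, line 9]
  count_flags([8, 11, 4, 5, 3, 10, 8, 9], 11) -> 33  [called from main, line 24]
  scan_readings(5, 33) -> 0  [called from main, line 26]
Log origins:
  1: logged in main at line 23
  2: logged in count_flags at line 8
  3: logged in grade_run at line 2
  4: logged in count_flags at line 10
  5: logged in main at line 25
  6: logged in scan_readings at line 15
A correct fix: line 26: replace `scan_readings(5, base)` with `scan_readings(base, 5)`.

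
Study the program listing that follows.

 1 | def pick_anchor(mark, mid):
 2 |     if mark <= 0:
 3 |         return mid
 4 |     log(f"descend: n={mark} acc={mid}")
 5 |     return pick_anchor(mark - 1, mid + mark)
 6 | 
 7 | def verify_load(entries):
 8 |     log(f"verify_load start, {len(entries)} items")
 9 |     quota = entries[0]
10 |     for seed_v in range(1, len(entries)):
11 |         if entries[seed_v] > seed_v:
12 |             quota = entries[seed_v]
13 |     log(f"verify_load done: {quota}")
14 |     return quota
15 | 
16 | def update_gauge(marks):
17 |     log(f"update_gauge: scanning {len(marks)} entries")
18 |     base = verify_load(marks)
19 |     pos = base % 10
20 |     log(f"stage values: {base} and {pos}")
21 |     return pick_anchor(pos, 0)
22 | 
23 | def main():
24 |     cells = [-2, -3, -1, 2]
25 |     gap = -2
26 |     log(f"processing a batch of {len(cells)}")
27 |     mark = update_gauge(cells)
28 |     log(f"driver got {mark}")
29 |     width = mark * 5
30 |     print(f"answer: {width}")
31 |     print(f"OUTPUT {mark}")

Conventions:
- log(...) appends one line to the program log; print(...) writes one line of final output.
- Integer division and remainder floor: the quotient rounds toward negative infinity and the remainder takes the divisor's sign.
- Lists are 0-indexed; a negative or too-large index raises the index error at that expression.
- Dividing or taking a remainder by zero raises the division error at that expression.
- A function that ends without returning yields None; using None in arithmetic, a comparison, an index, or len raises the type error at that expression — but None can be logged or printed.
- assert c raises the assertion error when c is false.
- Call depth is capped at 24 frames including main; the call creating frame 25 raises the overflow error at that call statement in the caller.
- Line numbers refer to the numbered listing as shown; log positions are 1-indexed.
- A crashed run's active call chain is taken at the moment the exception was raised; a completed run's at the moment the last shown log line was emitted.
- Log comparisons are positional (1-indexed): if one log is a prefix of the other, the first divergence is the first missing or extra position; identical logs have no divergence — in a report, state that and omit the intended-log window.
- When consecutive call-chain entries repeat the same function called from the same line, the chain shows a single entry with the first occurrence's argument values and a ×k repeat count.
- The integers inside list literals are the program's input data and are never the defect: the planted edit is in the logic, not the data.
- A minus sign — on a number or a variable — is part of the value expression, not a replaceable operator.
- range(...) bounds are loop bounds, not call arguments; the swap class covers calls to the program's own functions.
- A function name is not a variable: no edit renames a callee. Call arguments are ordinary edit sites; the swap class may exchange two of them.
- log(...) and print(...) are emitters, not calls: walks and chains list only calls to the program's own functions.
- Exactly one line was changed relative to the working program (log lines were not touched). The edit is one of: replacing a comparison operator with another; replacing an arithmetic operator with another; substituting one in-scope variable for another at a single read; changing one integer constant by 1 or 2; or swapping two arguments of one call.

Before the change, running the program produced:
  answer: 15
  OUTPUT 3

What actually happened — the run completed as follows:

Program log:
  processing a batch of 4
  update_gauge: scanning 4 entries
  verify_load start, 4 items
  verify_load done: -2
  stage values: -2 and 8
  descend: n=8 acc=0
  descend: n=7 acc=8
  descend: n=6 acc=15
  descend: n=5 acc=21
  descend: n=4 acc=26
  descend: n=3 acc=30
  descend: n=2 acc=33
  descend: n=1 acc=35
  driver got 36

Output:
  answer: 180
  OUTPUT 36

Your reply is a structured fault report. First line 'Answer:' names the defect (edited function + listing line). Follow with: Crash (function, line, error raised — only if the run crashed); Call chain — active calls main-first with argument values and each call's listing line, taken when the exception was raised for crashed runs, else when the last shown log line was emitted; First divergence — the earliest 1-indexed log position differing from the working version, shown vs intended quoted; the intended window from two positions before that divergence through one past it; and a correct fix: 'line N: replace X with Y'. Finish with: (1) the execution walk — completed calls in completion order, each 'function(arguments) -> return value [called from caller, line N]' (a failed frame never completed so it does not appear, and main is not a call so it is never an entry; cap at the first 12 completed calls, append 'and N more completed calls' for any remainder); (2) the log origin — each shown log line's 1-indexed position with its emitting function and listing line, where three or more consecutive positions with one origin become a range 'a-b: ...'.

Answer: the defect is in verify_load at line 11.
Core observation: At log position 4 the runs split — shown 'verify_load done: -2', but the working version logs 'verify_load done: 2'.
Call chain: main.
First divergence: position 4 — shown 'verify_load done: -2', intended 'verify_load done: 2'.
Intended log window:
  2: update_gauge: scanning 4 entries
  3: verify_load start, 4 items
  4: verify_load done: 2
  5: stage values: 2 and 2
Execution walk:
  verify_load([-2, -3, -1, 2]) -> -2  [called from update_gauge, line 18]
  pick_anchor(0, 36) -> 36  [called from pick_anchor, line 5]
  pick_anchor(1, 35) -> 36  [called from pick_anchor, line 5]
  pick_anchor(2, 33) -> 36  [called from pick_anchor, line 5]
  pick_anchor(3, 30) -> 36  [called from pick_anchor, line 5]
  pick_anchor(4, 26) -> 36  [called from pick_anchor, line 5]
  pick_anchor(5, 21) -> 36  [called from pick_anchor, line 5]
  pick_anchor(6, 15) -> 36  [called from pick_anchor, line 5]
  pick_anchor(7, 8) -> 36  [called from pick_anchor, line 5]
  pick_anchor(8, 0) -> 36  [called from update_gauge, line 21]
  update_gauge([-2, -3, -1, 2]) -> 36  [called from main, line 27]
Origin of each log line:
  1: emitted by main (line 26)
  2: emitted by update_gauge (line 17)
  3: emitted by verify_load (line 8)
  4: emitted by verify_load (line 13)
  5: emitted by update_gauge (line 20)
  6-13: emitted by pick_anchor (line 4)
  14: emitted by main (line 28)
A correct fix: line 11: replace `entries[seed_v] > seed_v` with `entries[seed_v] > quota`.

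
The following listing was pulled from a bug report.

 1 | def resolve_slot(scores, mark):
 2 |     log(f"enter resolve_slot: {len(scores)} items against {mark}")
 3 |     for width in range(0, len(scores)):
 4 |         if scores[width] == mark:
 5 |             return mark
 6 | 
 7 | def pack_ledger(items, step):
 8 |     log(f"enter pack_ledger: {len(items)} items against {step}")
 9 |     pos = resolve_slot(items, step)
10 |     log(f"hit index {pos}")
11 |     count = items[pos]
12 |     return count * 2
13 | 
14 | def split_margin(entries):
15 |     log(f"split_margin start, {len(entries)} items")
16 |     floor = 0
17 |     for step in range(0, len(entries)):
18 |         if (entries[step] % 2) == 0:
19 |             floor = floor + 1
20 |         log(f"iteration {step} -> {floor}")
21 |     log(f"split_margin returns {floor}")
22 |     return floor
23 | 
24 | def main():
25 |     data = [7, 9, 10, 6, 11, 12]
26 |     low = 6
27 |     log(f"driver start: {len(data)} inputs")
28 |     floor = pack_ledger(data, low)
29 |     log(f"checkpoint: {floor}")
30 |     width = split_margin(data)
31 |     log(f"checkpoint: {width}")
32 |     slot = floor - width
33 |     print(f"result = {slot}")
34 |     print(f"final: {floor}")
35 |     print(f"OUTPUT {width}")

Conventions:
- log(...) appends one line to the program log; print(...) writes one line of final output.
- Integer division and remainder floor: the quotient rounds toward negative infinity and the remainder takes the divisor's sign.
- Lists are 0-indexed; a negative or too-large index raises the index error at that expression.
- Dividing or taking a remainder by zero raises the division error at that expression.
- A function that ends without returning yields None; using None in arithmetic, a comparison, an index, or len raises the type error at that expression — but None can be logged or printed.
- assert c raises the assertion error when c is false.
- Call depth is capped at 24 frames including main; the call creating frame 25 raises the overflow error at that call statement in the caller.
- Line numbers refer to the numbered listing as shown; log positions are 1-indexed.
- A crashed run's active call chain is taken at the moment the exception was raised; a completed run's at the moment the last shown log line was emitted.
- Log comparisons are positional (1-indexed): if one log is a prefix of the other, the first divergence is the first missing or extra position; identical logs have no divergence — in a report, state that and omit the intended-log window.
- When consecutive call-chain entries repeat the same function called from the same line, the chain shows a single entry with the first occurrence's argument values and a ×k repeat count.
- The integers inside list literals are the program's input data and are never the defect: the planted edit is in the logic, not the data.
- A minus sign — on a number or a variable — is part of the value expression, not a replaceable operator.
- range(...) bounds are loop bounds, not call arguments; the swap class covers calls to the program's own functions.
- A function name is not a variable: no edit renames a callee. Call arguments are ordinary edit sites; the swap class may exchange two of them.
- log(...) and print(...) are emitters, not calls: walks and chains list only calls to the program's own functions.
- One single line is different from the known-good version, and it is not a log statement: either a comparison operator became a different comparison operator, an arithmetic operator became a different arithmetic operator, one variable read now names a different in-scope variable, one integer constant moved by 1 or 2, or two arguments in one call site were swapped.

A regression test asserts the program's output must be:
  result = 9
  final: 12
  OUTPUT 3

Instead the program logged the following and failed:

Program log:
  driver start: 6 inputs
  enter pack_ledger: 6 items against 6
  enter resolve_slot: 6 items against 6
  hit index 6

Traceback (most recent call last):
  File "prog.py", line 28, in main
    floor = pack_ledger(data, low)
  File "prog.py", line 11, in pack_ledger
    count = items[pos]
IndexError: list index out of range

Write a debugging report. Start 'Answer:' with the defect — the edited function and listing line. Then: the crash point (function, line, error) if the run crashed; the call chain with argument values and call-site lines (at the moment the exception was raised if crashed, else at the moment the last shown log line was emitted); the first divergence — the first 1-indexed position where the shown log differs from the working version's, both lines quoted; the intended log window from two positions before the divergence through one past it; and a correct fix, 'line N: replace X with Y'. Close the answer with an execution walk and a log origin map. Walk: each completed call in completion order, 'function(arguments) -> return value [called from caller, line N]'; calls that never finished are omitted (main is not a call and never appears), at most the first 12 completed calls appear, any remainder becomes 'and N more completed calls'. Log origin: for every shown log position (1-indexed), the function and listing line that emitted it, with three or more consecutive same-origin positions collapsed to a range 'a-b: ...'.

Answer: the defect is in resolve_slot at line 5.
Key observation: Everything matches until log position 4, which reads 'hit index 6' in place of 'hit index 3'.
Crash: pack_ledger, line 11, IndexError.
Call chain: main -> pack_ledger([7, 9, 10, 6, 11, 12], 6) (called at line 28).
First divergence: position 4; shown 'hit index 6' vs intended 'hit index 3'.
Intended log window:
  2: enter pack_ledger: 6 items against 6
  3: enter resolve_slot: 6 items against 6
  4: hit index 3
  5: checkpoint: 12
Execution walk:
  resolve_slot([7, 9, 10, 6, 11, 12], 6) -> 6  [called from pack_ledger, line 9]
Log line origins:
  1: logged in main at line 27
  2: logged in pack_ledger at line 8
  3: logged in resolve_slot at line 2
  4: logged in pack_ledger at line 10
A correct fix: line 5: replace `mark` with `width`.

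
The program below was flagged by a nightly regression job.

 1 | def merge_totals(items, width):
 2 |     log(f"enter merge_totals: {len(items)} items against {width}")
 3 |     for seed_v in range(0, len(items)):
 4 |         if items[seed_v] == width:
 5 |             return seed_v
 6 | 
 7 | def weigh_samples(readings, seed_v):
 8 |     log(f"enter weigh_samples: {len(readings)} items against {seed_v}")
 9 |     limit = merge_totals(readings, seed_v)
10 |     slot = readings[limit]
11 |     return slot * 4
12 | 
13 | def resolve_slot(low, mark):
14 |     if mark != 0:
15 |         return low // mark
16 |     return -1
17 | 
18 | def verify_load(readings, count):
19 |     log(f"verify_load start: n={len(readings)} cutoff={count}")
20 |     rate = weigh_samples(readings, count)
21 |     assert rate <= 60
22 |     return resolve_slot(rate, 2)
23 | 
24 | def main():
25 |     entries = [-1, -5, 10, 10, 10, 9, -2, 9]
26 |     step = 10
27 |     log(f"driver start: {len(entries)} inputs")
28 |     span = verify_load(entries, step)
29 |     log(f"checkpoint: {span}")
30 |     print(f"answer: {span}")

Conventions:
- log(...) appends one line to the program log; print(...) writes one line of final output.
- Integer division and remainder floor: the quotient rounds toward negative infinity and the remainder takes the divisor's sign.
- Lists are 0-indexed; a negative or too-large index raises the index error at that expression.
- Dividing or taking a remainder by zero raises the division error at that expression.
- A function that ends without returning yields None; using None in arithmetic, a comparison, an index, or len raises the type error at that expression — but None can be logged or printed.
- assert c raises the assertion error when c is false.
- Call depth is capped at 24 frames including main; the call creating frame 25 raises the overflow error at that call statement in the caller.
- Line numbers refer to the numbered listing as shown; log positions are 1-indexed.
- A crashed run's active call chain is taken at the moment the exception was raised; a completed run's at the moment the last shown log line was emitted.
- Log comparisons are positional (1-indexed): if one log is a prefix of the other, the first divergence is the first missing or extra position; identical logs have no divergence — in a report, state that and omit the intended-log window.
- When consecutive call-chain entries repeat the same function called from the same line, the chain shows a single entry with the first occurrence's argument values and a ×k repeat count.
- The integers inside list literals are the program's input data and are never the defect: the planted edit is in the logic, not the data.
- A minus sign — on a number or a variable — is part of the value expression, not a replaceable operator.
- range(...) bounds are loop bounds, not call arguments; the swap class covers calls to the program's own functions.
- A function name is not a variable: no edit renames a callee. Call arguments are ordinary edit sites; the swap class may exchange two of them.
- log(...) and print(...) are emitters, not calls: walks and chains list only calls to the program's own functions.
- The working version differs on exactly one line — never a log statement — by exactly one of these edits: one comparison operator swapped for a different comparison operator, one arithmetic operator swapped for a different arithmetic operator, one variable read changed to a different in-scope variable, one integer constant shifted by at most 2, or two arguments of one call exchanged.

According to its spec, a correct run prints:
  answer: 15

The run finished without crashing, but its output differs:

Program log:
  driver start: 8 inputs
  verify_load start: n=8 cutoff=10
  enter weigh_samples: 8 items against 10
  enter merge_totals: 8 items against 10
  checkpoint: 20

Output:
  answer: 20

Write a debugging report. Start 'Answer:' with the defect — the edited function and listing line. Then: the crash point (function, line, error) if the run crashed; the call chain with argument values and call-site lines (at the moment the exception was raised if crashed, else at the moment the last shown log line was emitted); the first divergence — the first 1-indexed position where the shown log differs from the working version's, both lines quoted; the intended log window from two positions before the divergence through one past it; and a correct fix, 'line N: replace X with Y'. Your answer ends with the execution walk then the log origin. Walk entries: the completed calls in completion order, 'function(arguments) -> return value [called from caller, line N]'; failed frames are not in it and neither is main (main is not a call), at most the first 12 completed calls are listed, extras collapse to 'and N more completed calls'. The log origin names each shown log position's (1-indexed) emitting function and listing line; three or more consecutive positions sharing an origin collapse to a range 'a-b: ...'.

Answer: the defect is in weigh_samples at line 11.
The tell: Position 5 is the first bad log line: 'checkpoint: 20' should read 'checkpoint: 15'.
Call chain: main.
First divergence: at position 5 the run shows 'checkpoint: 20' where the working version logs 'checkpoint: 15'.
Intended log window:
  3: enter weigh_samples: 8 items against 10
  4: enter merge_totals: 8 items against 10
  5: checkpoint: 15
Execution walk:
  merge_totals([-1, -5, 10, 10, 10, 9, -2, 9], 10) -> 2  [called from weigh_samples, line 9]
  weigh_samples([-1, -5, 10, 10, 10, 9, -2, 9], 10) -> 40  [called from verify_load, line 20]
  resolve_slot(40, 2) -> 20  [called from verify_load, line 22]
  verify_load([-1, -5, 10, 10, 10, 9, -2, 9], 10) -> 20  [called from main, line 28]
Log origins:
  1: logged in main at line 27
  2: logged in verify_load at line 19
  3: logged in weigh_samples at line 8
  4: logged in merge_totals at line 2
  5: logged in main at line 29
A correct fix: line 11: replace `4` with `3`.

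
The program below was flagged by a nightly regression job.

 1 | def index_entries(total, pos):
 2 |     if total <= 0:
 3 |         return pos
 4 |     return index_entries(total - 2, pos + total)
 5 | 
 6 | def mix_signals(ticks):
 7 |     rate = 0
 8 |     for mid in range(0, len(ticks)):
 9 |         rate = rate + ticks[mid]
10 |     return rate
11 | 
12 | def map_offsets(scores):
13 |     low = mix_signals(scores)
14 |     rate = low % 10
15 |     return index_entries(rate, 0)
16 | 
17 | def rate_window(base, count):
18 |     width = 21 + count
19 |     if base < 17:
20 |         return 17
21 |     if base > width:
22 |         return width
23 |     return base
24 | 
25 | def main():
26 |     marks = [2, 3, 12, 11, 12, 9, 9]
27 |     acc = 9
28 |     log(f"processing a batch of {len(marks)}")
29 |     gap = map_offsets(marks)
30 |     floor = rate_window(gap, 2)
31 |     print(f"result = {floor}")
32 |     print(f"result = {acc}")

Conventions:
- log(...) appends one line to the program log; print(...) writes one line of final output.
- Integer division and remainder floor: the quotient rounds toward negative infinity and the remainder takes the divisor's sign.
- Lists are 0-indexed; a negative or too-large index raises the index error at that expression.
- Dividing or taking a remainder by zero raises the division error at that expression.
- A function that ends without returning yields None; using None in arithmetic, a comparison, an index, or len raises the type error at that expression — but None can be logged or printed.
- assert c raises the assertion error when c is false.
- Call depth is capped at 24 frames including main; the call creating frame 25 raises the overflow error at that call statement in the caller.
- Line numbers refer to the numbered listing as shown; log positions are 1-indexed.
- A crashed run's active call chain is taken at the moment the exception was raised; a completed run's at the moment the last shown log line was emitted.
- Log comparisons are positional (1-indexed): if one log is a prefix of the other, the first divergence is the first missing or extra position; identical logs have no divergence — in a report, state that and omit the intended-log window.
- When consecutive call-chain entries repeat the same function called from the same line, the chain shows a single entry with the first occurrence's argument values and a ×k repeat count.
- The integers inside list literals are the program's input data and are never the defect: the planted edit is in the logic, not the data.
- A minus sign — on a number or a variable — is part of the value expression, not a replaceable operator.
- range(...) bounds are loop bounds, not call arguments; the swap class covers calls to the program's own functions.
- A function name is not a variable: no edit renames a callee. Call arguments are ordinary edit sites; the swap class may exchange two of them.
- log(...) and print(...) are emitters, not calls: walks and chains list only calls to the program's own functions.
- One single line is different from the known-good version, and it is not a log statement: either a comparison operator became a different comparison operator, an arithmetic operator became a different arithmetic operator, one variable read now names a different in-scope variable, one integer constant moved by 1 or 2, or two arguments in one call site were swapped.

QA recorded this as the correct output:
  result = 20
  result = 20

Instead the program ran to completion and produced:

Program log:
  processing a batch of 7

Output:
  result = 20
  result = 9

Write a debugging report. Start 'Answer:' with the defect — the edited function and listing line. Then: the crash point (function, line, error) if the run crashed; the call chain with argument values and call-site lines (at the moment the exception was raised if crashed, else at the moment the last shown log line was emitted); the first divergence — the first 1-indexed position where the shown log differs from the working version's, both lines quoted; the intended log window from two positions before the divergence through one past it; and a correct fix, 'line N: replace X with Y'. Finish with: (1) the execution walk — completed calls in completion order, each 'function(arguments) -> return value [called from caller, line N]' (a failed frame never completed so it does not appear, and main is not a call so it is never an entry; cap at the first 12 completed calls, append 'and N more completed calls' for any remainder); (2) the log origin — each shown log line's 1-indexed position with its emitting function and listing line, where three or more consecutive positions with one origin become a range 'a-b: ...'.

Answer: the defect is in main at line 32.
Key observation: Every logged value matches the working version; the printed result is what differs.
Call chain: main.
First divergence: there is none — every log position agrees.
Execution walk:
  mix_signals([2, 3, 12, 11, 12, 9, 9]) -> 58  [called from map_offsets, line 13]
  index_entries(0, 20) -> 20  [called from index_entries, line 4]
  index_entries(2, 18) -> 20  [called from index_entries, line 4]
  index_entries(4, 14) -> 20  [called from index_entries, line 4]
  index_entries(6, 8) -> 20  [called from index_entries, line 4]
  index_entries(8, 0) -> 20  [called from map_offsets, line 15]
  map_offsets([2, 3, 12, 11, 12, 9, 9]) -> 20  [called from main, line 29]
  rate_window(20, 2) -> 20  [called from main, line 30]
Origin of each log line:
  1: from main, line 28
A correct fix: line 32: replace `acc` with `gap`.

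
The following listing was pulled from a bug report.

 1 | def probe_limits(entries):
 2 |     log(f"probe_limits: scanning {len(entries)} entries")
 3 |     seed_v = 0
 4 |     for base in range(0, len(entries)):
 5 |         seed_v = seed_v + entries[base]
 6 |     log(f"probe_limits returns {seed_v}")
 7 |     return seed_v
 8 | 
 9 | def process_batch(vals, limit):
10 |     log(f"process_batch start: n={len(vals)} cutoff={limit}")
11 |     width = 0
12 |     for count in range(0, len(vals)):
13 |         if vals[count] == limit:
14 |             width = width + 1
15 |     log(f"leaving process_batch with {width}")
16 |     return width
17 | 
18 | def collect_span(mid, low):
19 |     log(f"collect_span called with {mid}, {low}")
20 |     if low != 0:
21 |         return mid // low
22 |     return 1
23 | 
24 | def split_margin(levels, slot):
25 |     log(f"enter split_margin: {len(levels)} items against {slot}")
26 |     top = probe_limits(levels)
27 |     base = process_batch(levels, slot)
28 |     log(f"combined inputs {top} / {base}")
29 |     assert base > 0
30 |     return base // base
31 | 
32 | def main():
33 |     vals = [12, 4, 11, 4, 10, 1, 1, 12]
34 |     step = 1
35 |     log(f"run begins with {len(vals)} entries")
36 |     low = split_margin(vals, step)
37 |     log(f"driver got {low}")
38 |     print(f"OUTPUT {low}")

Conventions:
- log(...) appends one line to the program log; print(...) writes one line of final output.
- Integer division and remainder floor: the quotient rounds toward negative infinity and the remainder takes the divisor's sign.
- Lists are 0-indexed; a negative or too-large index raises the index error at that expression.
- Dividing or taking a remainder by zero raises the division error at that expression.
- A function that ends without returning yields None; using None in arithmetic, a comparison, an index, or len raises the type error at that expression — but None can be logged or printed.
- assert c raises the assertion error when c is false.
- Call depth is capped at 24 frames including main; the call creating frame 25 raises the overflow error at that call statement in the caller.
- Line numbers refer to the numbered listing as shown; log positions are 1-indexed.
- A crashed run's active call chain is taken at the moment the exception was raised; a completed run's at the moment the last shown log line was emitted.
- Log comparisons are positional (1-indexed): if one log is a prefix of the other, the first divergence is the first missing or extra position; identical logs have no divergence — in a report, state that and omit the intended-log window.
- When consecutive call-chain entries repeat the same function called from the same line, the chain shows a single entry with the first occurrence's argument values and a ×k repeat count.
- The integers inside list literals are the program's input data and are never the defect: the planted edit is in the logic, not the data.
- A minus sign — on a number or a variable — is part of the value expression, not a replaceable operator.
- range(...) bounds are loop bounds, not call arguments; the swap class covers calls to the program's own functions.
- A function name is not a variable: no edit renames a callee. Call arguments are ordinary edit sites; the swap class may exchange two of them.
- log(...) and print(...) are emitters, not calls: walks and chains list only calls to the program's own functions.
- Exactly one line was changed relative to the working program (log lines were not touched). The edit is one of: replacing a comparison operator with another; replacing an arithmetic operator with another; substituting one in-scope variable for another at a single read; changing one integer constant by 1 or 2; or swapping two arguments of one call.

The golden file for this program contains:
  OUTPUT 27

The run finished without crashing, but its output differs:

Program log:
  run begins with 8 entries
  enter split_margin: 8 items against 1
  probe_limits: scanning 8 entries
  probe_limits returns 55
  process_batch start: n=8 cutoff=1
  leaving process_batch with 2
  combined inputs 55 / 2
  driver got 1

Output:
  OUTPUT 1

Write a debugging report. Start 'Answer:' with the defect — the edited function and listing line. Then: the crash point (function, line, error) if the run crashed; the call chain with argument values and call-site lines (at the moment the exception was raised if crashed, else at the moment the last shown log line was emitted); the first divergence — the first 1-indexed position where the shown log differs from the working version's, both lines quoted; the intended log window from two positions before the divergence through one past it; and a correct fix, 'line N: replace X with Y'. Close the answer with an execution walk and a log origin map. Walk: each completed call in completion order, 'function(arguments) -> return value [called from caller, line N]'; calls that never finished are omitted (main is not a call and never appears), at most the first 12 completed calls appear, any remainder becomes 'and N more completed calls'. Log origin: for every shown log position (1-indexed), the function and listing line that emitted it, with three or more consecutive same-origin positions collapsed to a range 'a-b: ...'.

Answer: the defect is in split_margin at line 30.
Core observation: Position 8 is the first bad log line: 'driver got 1' should read 'driver got 27'.
Call chain: main.
First divergence: position 8 — shown 'driver got 1', intended 'driver got 27'.
Intended log window:
  6: leaving process_batch with 2
  7: combined inputs 55 / 2
  8: driver got 27
Execution walk:
  probe_limits([12, 4, 11, 4, 10, 1, 1, 12]) -> 55  [called from split_margin, line 26]
  process_batch([12, 4, 11, 4, 10, 1, 1, 12], 1) -> 2  [called from split_margin, line 27]
  split_margin([12, 4, 11, 4, 10, 1, 1, 12], 1) -> 1  [called from main, line 36]
Log line origins:
  1: emitted by main (line 35)
  2: emitted by split_margin (line 25)
  3: emitted by probe_limits (line 2)
  4: emitted by probe_limits (line 6)
  5: emitted by process_batch (line 10)
  6: emitted by process_batch (line 15)
  7: emitted by split_margin (line 28)
  8: emitted by main (line 37)
A correct fix: line 30: replace `base // base` with `top // base`.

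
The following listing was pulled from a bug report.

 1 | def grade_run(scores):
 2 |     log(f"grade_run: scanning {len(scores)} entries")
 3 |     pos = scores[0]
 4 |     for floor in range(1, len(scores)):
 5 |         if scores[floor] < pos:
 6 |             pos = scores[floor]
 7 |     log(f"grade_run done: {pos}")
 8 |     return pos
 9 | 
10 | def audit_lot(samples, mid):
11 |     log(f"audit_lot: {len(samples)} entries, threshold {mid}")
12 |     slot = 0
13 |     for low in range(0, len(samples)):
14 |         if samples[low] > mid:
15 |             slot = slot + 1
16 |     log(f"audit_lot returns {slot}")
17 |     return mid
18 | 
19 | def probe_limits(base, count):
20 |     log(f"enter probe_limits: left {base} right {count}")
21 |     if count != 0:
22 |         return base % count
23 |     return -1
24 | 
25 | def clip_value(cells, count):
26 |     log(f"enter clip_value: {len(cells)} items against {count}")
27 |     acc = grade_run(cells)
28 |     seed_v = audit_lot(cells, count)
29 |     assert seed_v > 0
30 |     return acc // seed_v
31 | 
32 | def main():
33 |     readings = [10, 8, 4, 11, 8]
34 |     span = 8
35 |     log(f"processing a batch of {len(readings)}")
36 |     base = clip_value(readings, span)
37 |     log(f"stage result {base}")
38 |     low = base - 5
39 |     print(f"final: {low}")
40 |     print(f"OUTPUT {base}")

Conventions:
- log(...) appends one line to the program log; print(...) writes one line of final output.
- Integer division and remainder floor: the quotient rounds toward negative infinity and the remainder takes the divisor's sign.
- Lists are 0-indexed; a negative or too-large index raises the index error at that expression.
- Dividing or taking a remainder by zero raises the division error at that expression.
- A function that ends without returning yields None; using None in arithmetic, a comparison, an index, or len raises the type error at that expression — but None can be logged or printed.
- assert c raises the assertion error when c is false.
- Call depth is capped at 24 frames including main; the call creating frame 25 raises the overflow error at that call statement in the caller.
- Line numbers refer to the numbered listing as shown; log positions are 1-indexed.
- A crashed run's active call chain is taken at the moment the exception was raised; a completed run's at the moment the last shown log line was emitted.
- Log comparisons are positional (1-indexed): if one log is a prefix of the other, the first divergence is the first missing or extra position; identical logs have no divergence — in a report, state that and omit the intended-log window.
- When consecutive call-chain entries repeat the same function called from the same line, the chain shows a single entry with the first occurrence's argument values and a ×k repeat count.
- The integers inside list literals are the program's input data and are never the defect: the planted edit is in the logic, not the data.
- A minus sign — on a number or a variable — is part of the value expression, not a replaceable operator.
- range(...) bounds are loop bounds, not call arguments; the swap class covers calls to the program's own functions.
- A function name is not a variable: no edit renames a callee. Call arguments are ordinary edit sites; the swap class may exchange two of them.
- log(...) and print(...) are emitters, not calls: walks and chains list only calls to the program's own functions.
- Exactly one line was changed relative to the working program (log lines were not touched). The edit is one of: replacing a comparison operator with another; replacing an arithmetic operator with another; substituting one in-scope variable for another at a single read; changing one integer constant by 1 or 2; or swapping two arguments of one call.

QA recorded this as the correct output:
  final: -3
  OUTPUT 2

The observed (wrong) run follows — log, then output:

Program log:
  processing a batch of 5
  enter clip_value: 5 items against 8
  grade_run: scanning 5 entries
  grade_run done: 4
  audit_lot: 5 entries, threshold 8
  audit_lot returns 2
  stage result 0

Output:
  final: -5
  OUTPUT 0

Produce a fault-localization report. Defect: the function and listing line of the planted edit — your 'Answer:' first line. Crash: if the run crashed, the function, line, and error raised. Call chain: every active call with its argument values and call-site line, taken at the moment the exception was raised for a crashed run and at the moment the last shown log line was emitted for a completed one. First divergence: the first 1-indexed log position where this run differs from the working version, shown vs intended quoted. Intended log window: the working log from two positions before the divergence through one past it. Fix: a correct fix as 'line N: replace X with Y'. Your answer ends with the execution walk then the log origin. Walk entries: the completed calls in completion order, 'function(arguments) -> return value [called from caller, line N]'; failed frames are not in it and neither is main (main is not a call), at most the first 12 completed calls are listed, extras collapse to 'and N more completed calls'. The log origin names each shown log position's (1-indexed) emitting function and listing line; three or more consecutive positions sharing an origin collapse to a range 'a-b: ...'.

Answer: the defect is in audit_lot at line 17.
Core observation: Everything matches until log position 7, which reads 'stage result 0' in place of 'stage result 2'.
Call chain: main.
First divergence: position 7; shown 'stage result 0' vs intended 'stage result 2'.
Intended log window:
  5: audit_lot: 5 entries, threshold 8
  6: audit_lot returns 2
  7: stage result 2
Execution walk:
  grade_run([10, 8, 4, 11, 8]) -> 4  [called from clip_value, line 27]
  audit_lot([10, 8, 4, 11, 8], 8) -> 8  [called from clip_value, line 28]
  clip_value([10, 8, 4, 11, 8], 8) -> 0  [called from main, line 36]
Log origins:
  1: emitted by main (line 35)
  2: emitted by clip_value (line 26)
  3: emitted by grade_run (line 2)
  4: emitted by grade_run (line 7)
  5: emitted by audit_lot (line 11)
  6: emitted by audit_lot (line 16)
  7: emitted by main (line 37)
A correct fix: line 17: replace `mid` with `slot`.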